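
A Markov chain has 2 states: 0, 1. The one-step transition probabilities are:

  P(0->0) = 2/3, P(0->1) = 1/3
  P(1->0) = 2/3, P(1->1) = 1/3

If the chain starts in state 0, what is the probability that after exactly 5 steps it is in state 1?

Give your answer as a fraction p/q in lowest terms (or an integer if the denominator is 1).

Computing P^5 by repeated multiplication:
P^1 =
  0: [2/3, 1/3]
  1: [2/3, 1/3]
P^2 =
  0: [2/3, 1/3]
  1: [2/3, 1/3]
P^3 =
  0: [2/3, 1/3]
  1: [2/3, 1/3]
P^4 =
  0: [2/3, 1/3]
  1: [2/3, 1/3]
P^5 =
  0: [2/3, 1/3]
  1: [2/3, 1/3]

(P^5)[0 -> 1] = 1/3

Answer: 1/3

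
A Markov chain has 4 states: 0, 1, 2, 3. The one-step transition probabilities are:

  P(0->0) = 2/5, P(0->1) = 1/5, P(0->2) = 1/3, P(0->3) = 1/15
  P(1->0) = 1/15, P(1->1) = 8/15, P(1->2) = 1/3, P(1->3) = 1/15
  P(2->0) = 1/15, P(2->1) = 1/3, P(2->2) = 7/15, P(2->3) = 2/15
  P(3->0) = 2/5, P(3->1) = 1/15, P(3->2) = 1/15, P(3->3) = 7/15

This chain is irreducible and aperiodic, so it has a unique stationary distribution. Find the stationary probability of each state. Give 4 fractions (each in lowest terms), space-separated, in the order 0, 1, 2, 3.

The stationary distribution satisfies pi = pi * P, i.e.:
  pi_0 = 2/5*pi_0 + 1/15*pi_1 + 1/15*pi_2 + 2/5*pi_3
  pi_1 = 1/5*pi_0 + 8/15*pi_1 + 1/3*pi_2 + 1/15*pi_3
  pi_2 = 1/3*pi_0 + 1/3*pi_1 + 7/15*pi_2 + 1/15*pi_3
  pi_3 = 1/15*pi_0 + 1/15*pi_1 + 2/15*pi_2 + 7/15*pi_3
with normalization: pi_0 + pi_1 + pi_2 + pi_3 = 1.

Using the first 3 balance equations plus normalization, the linear system A*pi = b is:
  [-3/5, 1/15, 1/15, 2/5] . pi = 0
  [1/5, -7/15, 1/3, 1/15] . pi = 0
  [1/3, 1/3, -8/15, 1/15] . pi = 0
  [1, 1, 1, 1] . pi = 1

Solving yields:
  pi_0 = 211/1210
  pi_1 = 409/1210
  pi_2 = 41/121
  pi_3 = 18/121

Verification (pi * P):
  211/1210*2/5 + 409/1210*1/15 + 41/121*1/15 + 18/121*2/5 = 211/1210 = pi_0  (ok)
  211/1210*1/5 + 409/1210*8/15 + 41/121*1/3 + 18/121*1/15 = 409/1210 = pi_1  (ok)
  211/1210*1/3 + 409/1210*1/3 + 41/121*7/15 + 18/121*1/15 = 41/121 = pi_2  (ok)
  211/1210*1/15 + 409/1210*1/15 + 41/121*2/15 + 18/121*7/15 = 18/121 = pi_3  (ok)

Answer: 211/1210 409/1210 41/121 18/121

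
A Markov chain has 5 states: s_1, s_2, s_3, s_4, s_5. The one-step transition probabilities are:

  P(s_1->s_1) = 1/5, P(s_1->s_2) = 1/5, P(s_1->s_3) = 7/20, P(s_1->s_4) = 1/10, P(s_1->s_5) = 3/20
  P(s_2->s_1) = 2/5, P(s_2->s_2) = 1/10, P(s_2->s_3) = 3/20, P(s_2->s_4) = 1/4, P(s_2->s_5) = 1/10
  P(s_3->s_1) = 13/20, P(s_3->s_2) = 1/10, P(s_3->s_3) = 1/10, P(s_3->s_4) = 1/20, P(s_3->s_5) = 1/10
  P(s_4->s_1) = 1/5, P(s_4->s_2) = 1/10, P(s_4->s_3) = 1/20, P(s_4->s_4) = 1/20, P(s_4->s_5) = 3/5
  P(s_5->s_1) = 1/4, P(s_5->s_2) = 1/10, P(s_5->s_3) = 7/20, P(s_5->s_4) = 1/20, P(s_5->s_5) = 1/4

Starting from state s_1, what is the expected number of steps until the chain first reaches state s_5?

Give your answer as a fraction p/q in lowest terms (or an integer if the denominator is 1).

Let h_i = expected steps to first reach s_5 from state i.
Boundary: h_s_5 = 0.
First-step equations for the other states:
  h_s_1 = 1 + 1/5*h_s_1 + 1/5*h_s_2 + 7/20*h_s_3 + 1/10*h_s_4 + 3/20*h_s_5
  h_s_2 = 1 + 2/5*h_s_1 + 1/10*h_s_2 + 3/20*h_s_3 + 1/4*h_s_4 + 1/10*h_s_5
  h_s_3 = 1 + 13/20*h_s_1 + 1/10*h_s_2 + 1/10*h_s_3 + 1/20*h_s_4 + 1/10*h_s_5
  h_s_4 = 1 + 1/5*h_s_1 + 1/10*h_s_2 + 1/20*h_s_3 + 1/20*h_s_4 + 3/5*h_s_5

Substituting h_s_5 = 0 and rearranging gives the linear system (I - Q) h = 1:
  [4/5, -1/5, -7/20, -1/10] . (h_s_1, h_s_2, h_s_3, h_s_4) = 1
  [-2/5, 9/10, -3/20, -1/4] . (h_s_1, h_s_2, h_s_3, h_s_4) = 1
  [-13/20, -1/10, 9/10, -1/20] . (h_s_1, h_s_2, h_s_3, h_s_4) = 1
  [-1/5, -1/10, -1/20, 19/20] . (h_s_1, h_s_2, h_s_3, h_s_4) = 1

Solving yields:
  h_s_1 = 56860/10153
  h_s_2 = 55390/10153
  h_s_3 = 60260/10153
  h_s_4 = 31660/10153

Starting state is s_1, so the expected hitting time is h_s_1 = 56860/10153.

Answer: 56860/10153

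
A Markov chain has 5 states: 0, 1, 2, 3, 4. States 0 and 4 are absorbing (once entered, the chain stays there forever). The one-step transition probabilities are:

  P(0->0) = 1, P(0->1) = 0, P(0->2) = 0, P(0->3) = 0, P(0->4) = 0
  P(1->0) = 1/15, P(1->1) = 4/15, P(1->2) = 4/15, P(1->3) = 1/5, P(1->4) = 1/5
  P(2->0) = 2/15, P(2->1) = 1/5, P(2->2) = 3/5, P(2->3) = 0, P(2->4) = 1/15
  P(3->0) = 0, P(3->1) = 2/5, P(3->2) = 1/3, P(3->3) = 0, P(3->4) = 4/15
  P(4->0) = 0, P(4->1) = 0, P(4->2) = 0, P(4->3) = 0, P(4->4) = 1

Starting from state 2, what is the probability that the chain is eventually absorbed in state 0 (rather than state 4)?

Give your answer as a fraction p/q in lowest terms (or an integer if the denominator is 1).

Answer: 113/219

Derivation:
Let a_i = P(absorbed in 0 | start in state i).
Boundary conditions: a_0 = 1, a_4 = 0.
For each transient state i, a_i = sum_j P(i->j) * a_j:
  a_1 = 1/15*a_0 + 4/15*a_1 + 4/15*a_2 + 1/5*a_3 + 1/5*a_4
  a_2 = 2/15*a_0 + 1/5*a_1 + 3/5*a_2 + 0*a_3 + 1/15*a_4
  a_3 = 0*a_0 + 2/5*a_1 + 1/3*a_2 + 0*a_3 + 4/15*a_4

Substituting a_0 = 1 and a_4 = 0, rearrange to (I - Q) a = r where r[i] = P(i -> 0):
  [11/15, -4/15, -1/5] . (a_1, a_2, a_3) = 1/15
  [-1/5, 2/5, 0] . (a_1, a_2, a_3) = 2/15
  [-2/5, -1/3, 1] . (a_1, a_2, a_3) = 0

Solving yields:
  a_1 = 80/219
  a_2 = 113/219
  a_3 = 209/657

Starting state is 2, so the absorption probability is a_2 = 113/219.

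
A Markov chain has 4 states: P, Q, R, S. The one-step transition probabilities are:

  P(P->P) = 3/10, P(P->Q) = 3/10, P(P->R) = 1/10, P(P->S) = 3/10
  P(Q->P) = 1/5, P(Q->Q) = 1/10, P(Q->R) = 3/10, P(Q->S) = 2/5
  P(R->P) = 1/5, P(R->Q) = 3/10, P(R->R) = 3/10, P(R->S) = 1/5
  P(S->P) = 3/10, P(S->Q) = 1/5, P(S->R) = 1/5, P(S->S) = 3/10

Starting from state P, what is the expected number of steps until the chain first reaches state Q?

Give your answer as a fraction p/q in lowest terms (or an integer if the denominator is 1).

Let h_i = expected steps to first reach Q from state i.
Boundary: h_Q = 0.
First-step equations for the other states:
  h_P = 1 + 3/10*h_P + 3/10*h_Q + 1/10*h_R + 3/10*h_S
  h_R = 1 + 1/5*h_P + 3/10*h_Q + 3/10*h_R + 1/5*h_S
  h_S = 1 + 3/10*h_P + 1/5*h_Q + 1/5*h_R + 3/10*h_S

Substituting h_Q = 0 and rearranging gives the linear system (I - Q) h = 1:
  [7/10, -1/10, -3/10] . (h_P, h_R, h_S) = 1
  [-1/5, 7/10, -1/5] . (h_P, h_R, h_S) = 1
  [-3/10, -1/5, 7/10] . (h_P, h_R, h_S) = 1

Solving yields:
  h_P = 81/22
  h_R = 40/11
  h_S = 89/22

Starting state is P, so the expected hitting time is h_P = 81/22.

Answer: 81/22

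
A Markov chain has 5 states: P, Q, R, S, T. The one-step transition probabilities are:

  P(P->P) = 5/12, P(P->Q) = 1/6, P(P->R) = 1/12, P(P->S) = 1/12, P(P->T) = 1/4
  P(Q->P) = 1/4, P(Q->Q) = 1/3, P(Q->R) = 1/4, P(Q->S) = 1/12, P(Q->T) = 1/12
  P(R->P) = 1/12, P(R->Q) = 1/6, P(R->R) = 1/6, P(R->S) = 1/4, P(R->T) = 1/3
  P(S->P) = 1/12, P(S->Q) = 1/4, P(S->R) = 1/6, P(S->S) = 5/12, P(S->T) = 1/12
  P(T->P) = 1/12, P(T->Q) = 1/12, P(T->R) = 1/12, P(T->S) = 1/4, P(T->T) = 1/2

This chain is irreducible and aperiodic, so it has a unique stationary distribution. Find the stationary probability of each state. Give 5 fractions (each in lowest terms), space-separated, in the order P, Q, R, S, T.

The stationary distribution satisfies pi = pi * P, i.e.:
  pi_P = 5/12*pi_P + 1/4*pi_Q + 1/12*pi_R + 1/12*pi_S + 1/12*pi_T
  pi_Q = 1/6*pi_P + 1/3*pi_Q + 1/6*pi_R + 1/4*pi_S + 1/12*pi_T
  pi_R = 1/12*pi_P + 1/4*pi_Q + 1/6*pi_R + 1/6*pi_S + 1/12*pi_T
  pi_S = 1/12*pi_P + 1/12*pi_Q + 1/4*pi_R + 5/12*pi_S + 1/4*pi_T
  pi_T = 1/4*pi_P + 1/12*pi_Q + 1/3*pi_R + 1/12*pi_S + 1/2*pi_T
with normalization: pi_P + pi_Q + pi_R + pi_S + pi_T = 1.

Using the first 4 balance equations plus normalization, the linear system A*pi = b is:
  [-7/12, 1/4, 1/12, 1/12, 1/12] . pi = 0
  [1/6, -2/3, 1/6, 1/4, 1/12] . pi = 0
  [1/12, 1/4, -5/6, 1/6, 1/12] . pi = 0
  [1/12, 1/12, 1/4, -7/12, 1/4] . pi = 0
  [1, 1, 1, 1, 1] . pi = 1

Solving yields:
  pi_P = 697/4000
  pi_Q = 197/1000
  pi_R = 589/4000
  pi_S = 903/4000
  pi_T = 1023/4000

Verification (pi * P):
  697/4000*5/12 + 197/1000*1/4 + 589/4000*1/12 + 903/4000*1/12 + 1023/4000*1/12 = 697/4000 = pi_P  (ok)
  697/4000*1/6 + 197/1000*1/3 + 589/4000*1/6 + 903/4000*1/4 + 1023/4000*1/12 = 197/1000 = pi_Q  (ok)
  697/4000*1/12 + 197/1000*1/4 + 589/4000*1/6 + 903/4000*1/6 + 1023/4000*1/12 = 589/4000 = pi_R  (ok)
  697/4000*1/12 + 197/1000*1/12 + 589/4000*1/4 + 903/4000*5/12 + 1023/4000*1/4 = 903/4000 = pi_S  (ok)
  697/4000*1/4 + 197/1000*1/12 + 589/4000*1/3 + 903/4000*1/12 + 1023/4000*1/2 = 1023/4000 = pi_T  (ok)

Answer: 697/4000 197/1000 589/4000 903/4000 1023/4000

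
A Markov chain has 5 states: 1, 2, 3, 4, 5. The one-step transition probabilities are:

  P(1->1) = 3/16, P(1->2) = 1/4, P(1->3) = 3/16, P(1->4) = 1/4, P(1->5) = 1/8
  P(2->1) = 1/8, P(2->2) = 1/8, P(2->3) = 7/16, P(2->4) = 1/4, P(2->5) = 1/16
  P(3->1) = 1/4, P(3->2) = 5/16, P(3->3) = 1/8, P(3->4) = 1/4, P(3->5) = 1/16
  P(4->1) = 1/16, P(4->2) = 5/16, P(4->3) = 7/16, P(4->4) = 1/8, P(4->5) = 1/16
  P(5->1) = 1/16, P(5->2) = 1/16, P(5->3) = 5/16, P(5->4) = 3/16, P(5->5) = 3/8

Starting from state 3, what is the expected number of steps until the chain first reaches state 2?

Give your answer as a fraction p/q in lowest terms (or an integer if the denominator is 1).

Answer: 4556/1251

Derivation:
Let h_i = expected steps to first reach 2 from state i.
Boundary: h_2 = 0.
First-step equations for the other states:
  h_1 = 1 + 3/16*h_1 + 1/4*h_2 + 3/16*h_3 + 1/4*h_4 + 1/8*h_5
  h_3 = 1 + 1/4*h_1 + 5/16*h_2 + 1/8*h_3 + 1/4*h_4 + 1/16*h_5
  h_4 = 1 + 1/16*h_1 + 5/16*h_2 + 7/16*h_3 + 1/8*h_4 + 1/16*h_5
  h_5 = 1 + 1/16*h_1 + 1/16*h_2 + 5/16*h_3 + 3/16*h_4 + 3/8*h_5

Substituting h_2 = 0 and rearranging gives the linear system (I - Q) h = 1:
  [13/16, -3/16, -1/4, -1/8] . (h_1, h_3, h_4, h_5) = 1
  [-1/4, 7/8, -1/4, -1/16] . (h_1, h_3, h_4, h_5) = 1
  [-1/16, -7/16, 7/8, -1/16] . (h_1, h_3, h_4, h_5) = 1
  [-1/16, -5/16, -3/16, 5/8] . (h_1, h_3, h_4, h_5) = 1

Solving yields:
  h_1 = 4916/1251
  h_3 = 4556/1251
  h_4 = 4496/1251
  h_5 = 680/139

Starting state is 3, so the expected hitting time is h_3 = 4556/1251.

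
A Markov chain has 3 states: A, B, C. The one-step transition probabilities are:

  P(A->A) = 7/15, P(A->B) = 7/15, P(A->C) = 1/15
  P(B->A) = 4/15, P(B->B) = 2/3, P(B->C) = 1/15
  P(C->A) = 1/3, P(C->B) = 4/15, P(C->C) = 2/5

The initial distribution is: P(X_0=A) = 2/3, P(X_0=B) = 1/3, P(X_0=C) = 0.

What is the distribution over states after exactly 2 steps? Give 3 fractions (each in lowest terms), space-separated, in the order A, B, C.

Answer: 79/225 14/25 4/45

Derivation:
Propagating the distribution step by step (d_{t+1} = d_t * P):
d_0 = (A=2/3, B=1/3, C=0)
  d_1[A] = 2/3*7/15 + 1/3*4/15 + 0*1/3 = 2/5
  d_1[B] = 2/3*7/15 + 1/3*2/3 + 0*4/15 = 8/15
  d_1[C] = 2/3*1/15 + 1/3*1/15 + 0*2/5 = 1/15
d_1 = (A=2/5, B=8/15, C=1/15)
  d_2[A] = 2/5*7/15 + 8/15*4/15 + 1/15*1/3 = 79/225
  d_2[B] = 2/5*7/15 + 8/15*2/3 + 1/15*4/15 = 14/25
  d_2[C] = 2/5*1/15 + 8/15*1/15 + 1/15*2/5 = 4/45
d_2 = (A=79/225, B=14/25, C=4/45)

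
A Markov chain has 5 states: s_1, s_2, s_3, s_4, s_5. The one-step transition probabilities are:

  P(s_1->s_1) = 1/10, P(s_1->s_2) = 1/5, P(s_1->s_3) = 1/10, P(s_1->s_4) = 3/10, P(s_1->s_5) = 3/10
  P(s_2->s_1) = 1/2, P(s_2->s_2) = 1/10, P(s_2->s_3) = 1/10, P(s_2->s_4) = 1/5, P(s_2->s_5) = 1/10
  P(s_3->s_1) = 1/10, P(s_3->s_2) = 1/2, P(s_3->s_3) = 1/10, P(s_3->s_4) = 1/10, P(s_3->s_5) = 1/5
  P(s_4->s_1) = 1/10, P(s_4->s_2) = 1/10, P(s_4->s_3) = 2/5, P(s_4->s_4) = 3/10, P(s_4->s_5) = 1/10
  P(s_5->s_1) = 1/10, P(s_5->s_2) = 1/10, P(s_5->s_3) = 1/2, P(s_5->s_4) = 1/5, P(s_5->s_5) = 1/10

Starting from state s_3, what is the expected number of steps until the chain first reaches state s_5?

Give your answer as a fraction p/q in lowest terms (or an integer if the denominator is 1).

Answer: 12880/2241

Derivation:
Let h_i = expected steps to first reach s_5 from state i.
Boundary: h_s_5 = 0.
First-step equations for the other states:
  h_s_1 = 1 + 1/10*h_s_1 + 1/5*h_s_2 + 1/10*h_s_3 + 3/10*h_s_4 + 3/10*h_s_5
  h_s_2 = 1 + 1/2*h_s_1 + 1/10*h_s_2 + 1/10*h_s_3 + 1/5*h_s_4 + 1/10*h_s_5
  h_s_3 = 1 + 1/10*h_s_1 + 1/2*h_s_2 + 1/10*h_s_3 + 1/10*h_s_4 + 1/5*h_s_5
  h_s_4 = 1 + 1/10*h_s_1 + 1/10*h_s_2 + 2/5*h_s_3 + 3/10*h_s_4 + 1/10*h_s_5

Substituting h_s_5 = 0 and rearranging gives the linear system (I - Q) h = 1:
  [9/10, -1/5, -1/10, -3/10] . (h_s_1, h_s_2, h_s_3, h_s_4) = 1
  [-1/2, 9/10, -1/10, -1/5] . (h_s_1, h_s_2, h_s_3, h_s_4) = 1
  [-1/10, -1/2, 9/10, -1/10] . (h_s_1, h_s_2, h_s_3, h_s_4) = 1
  [-1/10, -1/10, -2/5, 7/10] . (h_s_1, h_s_2, h_s_3, h_s_4) = 1

Solving yields:
  h_s_1 = 11650/2241
  h_s_2 = 13540/2241
  h_s_3 = 12880/2241
  h_s_4 = 4720/747

Starting state is s_3, so the expected hitting time is h_s_3 = 12880/2241.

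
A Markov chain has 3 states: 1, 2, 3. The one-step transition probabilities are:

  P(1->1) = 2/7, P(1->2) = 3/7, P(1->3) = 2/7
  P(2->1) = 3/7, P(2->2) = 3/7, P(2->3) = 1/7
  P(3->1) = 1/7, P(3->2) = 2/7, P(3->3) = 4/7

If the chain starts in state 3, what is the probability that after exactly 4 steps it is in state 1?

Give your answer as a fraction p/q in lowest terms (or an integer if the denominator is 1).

Computing P^4 by repeated multiplication:
P^1 =
  1: [2/7, 3/7, 2/7]
  2: [3/7, 3/7, 1/7]
  3: [1/7, 2/7, 4/7]
P^2 =
  1: [15/49, 19/49, 15/49]
  2: [16/49, 20/49, 13/49]
  3: [12/49, 17/49, 20/49]
P^3 =
  1: [102/343, 132/343, 109/343]
  2: [15/49, 134/343, 104/343]
  3: [95/343, 127/343, 121/343]
P^4 =
  1: [709/2401, 920/2401, 772/2401]
  2: [716/2401, 925/2401, 760/2401]
  3: [692/2401, 908/2401, 801/2401]

(P^4)[3 -> 1] = 692/2401

Answer: 692/2401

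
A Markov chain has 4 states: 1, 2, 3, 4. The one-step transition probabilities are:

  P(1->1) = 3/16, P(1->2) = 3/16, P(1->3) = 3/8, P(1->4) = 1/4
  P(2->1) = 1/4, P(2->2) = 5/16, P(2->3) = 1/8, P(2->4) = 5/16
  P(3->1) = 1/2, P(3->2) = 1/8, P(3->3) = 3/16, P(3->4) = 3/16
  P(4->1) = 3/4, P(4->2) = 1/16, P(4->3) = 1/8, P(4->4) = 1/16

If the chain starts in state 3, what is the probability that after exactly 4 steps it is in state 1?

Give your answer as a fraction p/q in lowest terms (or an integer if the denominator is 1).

Answer: 6311/16384

Derivation:
Computing P^4 by repeated multiplication:
P^1 =
  1: [3/16, 3/16, 3/8, 1/4]
  2: [1/4, 5/16, 1/8, 5/16]
  3: [1/2, 1/8, 3/16, 3/16]
  4: [3/4, 1/16, 1/8, 1/16]
P^2 =
  1: [117/256, 5/32, 25/128, 49/256]
  2: [27/64, 23/128, 25/128, 13/64]
  3: [23/64, 43/256, 67/256, 27/128]
  4: [17/64, 23/128, 41/128, 15/64]
P^3 =
  1: [1499/4096, 175/1024, 515/2048, 867/4096]
  2: [383/1024, 353/2048, 497/2048, 27/128]
  3: [51/128, 679/4096, 947/4096, 419/2048]
  4: [441/1024, 329/2048, 433/2048, 101/512]
P^4 =
  1: [25941/65536, 2731/16384, 7609/32768, 13453/65536]
  2: [6435/16384, 5489/32768, 7657/32768, 211/1024]
  3: [6311/16384, 11023/65536, 15667/65536, 6801/32768]
  4: [6137/16384, 5561/32768, 8057/32768, 1719/8192]

(P^4)[3 -> 1] = 6311/16384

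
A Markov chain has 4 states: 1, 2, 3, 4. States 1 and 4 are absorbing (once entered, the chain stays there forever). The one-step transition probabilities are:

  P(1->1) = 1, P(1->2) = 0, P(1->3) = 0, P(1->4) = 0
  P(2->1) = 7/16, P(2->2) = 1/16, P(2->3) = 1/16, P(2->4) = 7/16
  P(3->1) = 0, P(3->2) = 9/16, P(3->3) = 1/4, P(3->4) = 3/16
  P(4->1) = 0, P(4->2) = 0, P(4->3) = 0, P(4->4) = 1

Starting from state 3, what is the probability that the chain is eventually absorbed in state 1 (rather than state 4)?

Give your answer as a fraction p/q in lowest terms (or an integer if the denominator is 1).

Let a_i = P(absorbed in 1 | start in state i).
Boundary conditions: a_1 = 1, a_4 = 0.
For each transient state i, a_i = sum_j P(i->j) * a_j:
  a_2 = 7/16*a_1 + 1/16*a_2 + 1/16*a_3 + 7/16*a_4
  a_3 = 0*a_1 + 9/16*a_2 + 1/4*a_3 + 3/16*a_4

Substituting a_1 = 1 and a_4 = 0, rearrange to (I - Q) a = r where r[i] = P(i -> 1):
  [15/16, -1/16] . (a_2, a_3) = 7/16
  [-9/16, 3/4] . (a_2, a_3) = 0

Solving yields:
  a_2 = 28/57
  a_3 = 7/19

Starting state is 3, so the absorption probability is a_3 = 7/19.

Answer: 7/19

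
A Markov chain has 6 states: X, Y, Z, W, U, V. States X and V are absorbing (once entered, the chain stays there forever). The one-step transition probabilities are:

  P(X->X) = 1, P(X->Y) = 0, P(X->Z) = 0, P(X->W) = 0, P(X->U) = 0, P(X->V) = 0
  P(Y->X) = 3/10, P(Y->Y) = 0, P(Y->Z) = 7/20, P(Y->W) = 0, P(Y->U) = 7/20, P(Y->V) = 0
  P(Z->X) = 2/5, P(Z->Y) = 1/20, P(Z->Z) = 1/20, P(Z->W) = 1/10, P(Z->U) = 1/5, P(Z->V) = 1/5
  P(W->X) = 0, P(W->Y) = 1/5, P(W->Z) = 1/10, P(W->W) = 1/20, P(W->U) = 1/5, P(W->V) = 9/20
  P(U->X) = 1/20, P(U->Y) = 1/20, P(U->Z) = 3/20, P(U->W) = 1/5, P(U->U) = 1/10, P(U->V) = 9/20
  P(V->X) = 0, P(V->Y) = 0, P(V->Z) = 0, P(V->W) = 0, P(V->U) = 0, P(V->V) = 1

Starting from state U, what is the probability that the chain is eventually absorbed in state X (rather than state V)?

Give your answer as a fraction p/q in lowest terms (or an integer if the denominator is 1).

Let a_i = P(absorbed in X | start in state i).
Boundary conditions: a_X = 1, a_V = 0.
For each transient state i, a_i = sum_j P(i->j) * a_j:
  a_Y = 3/10*a_X + 0*a_Y + 7/20*a_Z + 0*a_W + 7/20*a_U + 0*a_V
  a_Z = 2/5*a_X + 1/20*a_Y + 1/20*a_Z + 1/10*a_W + 1/5*a_U + 1/5*a_V
  a_W = 0*a_X + 1/5*a_Y + 1/10*a_Z + 1/20*a_W + 1/5*a_U + 9/20*a_V
  a_U = 1/20*a_X + 1/20*a_Y + 3/20*a_Z + 1/5*a_W + 1/10*a_U + 9/20*a_V

Substituting a_X = 1 and a_V = 0, rearrange to (I - Q) a = r where r[i] = P(i -> X):
  [1, -7/20, 0, -7/20] . (a_Y, a_Z, a_W, a_U) = 3/10
  [-1/20, 19/20, -1/10, -1/5] . (a_Y, a_Z, a_W, a_U) = 2/5
  [-1/5, -1/10, 19/20, -1/5] . (a_Y, a_Z, a_W, a_U) = 0
  [-1/20, -3/20, -1/5, 9/10] . (a_Y, a_Z, a_W, a_U) = 1/20

Solving yields:
  a_Y = 8573/15312
  a_Z = 55777/107184
  a_W = 1069/4872
  a_U = 7937/35728

Starting state is U, so the absorption probability is a_U = 7937/35728.

Answer: 7937/35728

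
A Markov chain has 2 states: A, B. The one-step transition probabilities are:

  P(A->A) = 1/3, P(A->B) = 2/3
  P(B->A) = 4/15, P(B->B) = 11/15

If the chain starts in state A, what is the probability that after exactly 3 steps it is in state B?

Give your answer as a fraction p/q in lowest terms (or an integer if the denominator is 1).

Answer: 482/675

Derivation:
Computing P^3 by repeated multiplication:
P^1 =
  A: [1/3, 2/3]
  B: [4/15, 11/15]
P^2 =
  A: [13/45, 32/45]
  B: [64/225, 161/225]
P^3 =
  A: [193/675, 482/675]
  B: [964/3375, 2411/3375]

(P^3)[A -> B] = 482/675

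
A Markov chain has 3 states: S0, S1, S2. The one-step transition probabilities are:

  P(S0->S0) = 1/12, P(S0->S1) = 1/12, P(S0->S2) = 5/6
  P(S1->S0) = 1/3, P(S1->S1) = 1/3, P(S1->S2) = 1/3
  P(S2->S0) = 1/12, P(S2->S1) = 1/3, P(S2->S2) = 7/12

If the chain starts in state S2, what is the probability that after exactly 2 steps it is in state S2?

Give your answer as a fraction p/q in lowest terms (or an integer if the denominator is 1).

Computing P^2 by repeated multiplication:
P^1 =
  S0: [1/12, 1/12, 5/6]
  S1: [1/3, 1/3, 1/3]
  S2: [1/12, 1/3, 7/12]
P^2 =
  S0: [5/48, 5/16, 7/12]
  S1: [1/6, 1/4, 7/12]
  S2: [1/6, 5/16, 25/48]

(P^2)[S2 -> S2] = 25/48

Answer: 25/48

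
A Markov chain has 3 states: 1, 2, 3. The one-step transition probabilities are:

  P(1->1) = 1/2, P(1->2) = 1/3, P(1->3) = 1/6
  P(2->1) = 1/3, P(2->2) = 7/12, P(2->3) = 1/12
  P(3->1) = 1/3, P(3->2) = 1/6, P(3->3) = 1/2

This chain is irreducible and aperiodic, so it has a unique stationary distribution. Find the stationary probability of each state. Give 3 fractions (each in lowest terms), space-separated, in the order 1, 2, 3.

The stationary distribution satisfies pi = pi * P, i.e.:
  pi_1 = 1/2*pi_1 + 1/3*pi_2 + 1/3*pi_3
  pi_2 = 1/3*pi_1 + 7/12*pi_2 + 1/6*pi_3
  pi_3 = 1/6*pi_1 + 1/12*pi_2 + 1/2*pi_3
with normalization: pi_1 + pi_2 + pi_3 = 1.

Using the first 2 balance equations plus normalization, the linear system A*pi = b is:
  [-1/2, 1/3, 1/3] . pi = 0
  [1/3, -5/12, 1/6] . pi = 0
  [1, 1, 1] . pi = 1

Solving yields:
  pi_1 = 2/5
  pi_2 = 2/5
  pi_3 = 1/5

Verification (pi * P):
  2/5*1/2 + 2/5*1/3 + 1/5*1/3 = 2/5 = pi_1  (ok)
  2/5*1/3 + 2/5*7/12 + 1/5*1/6 = 2/5 = pi_2  (ok)
  2/5*1/6 + 2/5*1/12 + 1/5*1/2 = 1/5 = pi_3  (ok)

Answer: 2/5 2/5 1/5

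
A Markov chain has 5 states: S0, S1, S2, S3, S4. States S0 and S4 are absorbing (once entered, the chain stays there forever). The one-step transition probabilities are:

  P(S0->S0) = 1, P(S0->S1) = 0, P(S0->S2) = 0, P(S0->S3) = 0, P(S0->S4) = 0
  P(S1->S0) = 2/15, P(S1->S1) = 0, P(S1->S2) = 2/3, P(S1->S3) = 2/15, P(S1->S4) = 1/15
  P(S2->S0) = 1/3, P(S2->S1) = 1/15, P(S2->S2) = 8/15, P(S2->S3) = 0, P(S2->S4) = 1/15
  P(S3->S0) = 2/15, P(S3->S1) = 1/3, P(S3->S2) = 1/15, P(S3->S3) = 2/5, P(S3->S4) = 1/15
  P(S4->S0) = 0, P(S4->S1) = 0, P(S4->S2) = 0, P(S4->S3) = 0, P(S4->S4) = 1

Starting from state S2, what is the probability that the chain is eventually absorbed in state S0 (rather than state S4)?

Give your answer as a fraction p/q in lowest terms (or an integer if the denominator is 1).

Let a_i = P(absorbed in S0 | start in state i).
Boundary conditions: a_S0 = 1, a_S4 = 0.
For each transient state i, a_i = sum_j P(i->j) * a_j:
  a_S1 = 2/15*a_S0 + 0*a_S1 + 2/3*a_S2 + 2/15*a_S3 + 1/15*a_S4
  a_S2 = 1/3*a_S0 + 1/15*a_S1 + 8/15*a_S2 + 0*a_S3 + 1/15*a_S4
  a_S3 = 2/15*a_S0 + 1/3*a_S1 + 1/15*a_S2 + 2/5*a_S3 + 1/15*a_S4

Substituting a_S0 = 1 and a_S4 = 0, rearrange to (I - Q) a = r where r[i] = P(i -> S0):
  [1, -2/3, -2/15] . (a_S1, a_S2, a_S3) = 2/15
  [-1/15, 7/15, 0] . (a_S1, a_S2, a_S3) = 1/3
  [-1/3, -1/15, 3/5] . (a_S1, a_S2, a_S3) = 2/15

Solving yields:
  a_S1 = 614/783
  a_S2 = 647/783
  a_S3 = 587/783

Starting state is S2, so the absorption probability is a_S2 = 647/783.

Answer: 647/783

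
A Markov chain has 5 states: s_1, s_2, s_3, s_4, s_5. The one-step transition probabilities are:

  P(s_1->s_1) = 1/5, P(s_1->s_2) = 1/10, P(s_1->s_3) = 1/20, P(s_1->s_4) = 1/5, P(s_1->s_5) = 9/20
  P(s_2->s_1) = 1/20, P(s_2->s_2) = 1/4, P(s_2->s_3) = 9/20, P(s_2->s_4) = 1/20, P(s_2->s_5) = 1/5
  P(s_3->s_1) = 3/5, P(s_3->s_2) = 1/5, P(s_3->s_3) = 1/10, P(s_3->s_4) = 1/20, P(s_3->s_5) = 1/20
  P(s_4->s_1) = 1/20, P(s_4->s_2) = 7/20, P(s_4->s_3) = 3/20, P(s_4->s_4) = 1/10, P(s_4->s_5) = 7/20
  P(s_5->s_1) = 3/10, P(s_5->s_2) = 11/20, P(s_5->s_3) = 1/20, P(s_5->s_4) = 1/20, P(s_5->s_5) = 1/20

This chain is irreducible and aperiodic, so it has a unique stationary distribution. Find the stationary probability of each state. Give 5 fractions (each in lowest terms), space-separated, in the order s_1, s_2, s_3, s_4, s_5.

The stationary distribution satisfies pi = pi * P, i.e.:
  pi_s_1 = 1/5*pi_s_1 + 1/20*pi_s_2 + 3/5*pi_s_3 + 1/20*pi_s_4 + 3/10*pi_s_5
  pi_s_2 = 1/10*pi_s_1 + 1/4*pi_s_2 + 1/5*pi_s_3 + 7/20*pi_s_4 + 11/20*pi_s_5
  pi_s_3 = 1/20*pi_s_1 + 9/20*pi_s_2 + 1/10*pi_s_3 + 3/20*pi_s_4 + 1/20*pi_s_5
  pi_s_4 = 1/5*pi_s_1 + 1/20*pi_s_2 + 1/20*pi_s_3 + 1/10*pi_s_4 + 1/20*pi_s_5
  pi_s_5 = 9/20*pi_s_1 + 1/5*pi_s_2 + 1/20*pi_s_3 + 7/20*pi_s_4 + 1/20*pi_s_5
with normalization: pi_s_1 + pi_s_2 + pi_s_3 + pi_s_4 + pi_s_5 = 1.

Using the first 4 balance equations plus normalization, the linear system A*pi = b is:
  [-4/5, 1/20, 3/5, 1/20, 3/10] . pi = 0
  [1/10, -3/4, 1/5, 7/20, 11/20] . pi = 0
  [1/20, 9/20, -9/10, 3/20, 1/20] . pi = 0
  [1/5, 1/20, 1/20, -9/10, 1/20] . pi = 0
  [1, 1, 1, 1, 1] . pi = 1

Solving yields:
  pi_s_1 = 54326/228403
  pi_s_2 = 63625/228403
  pi_s_3 = 40979/228403
  pi_s_4 = 20599/228403
  pi_s_5 = 6982/32629

Verification (pi * P):
  54326/228403*1/5 + 63625/228403*1/20 + 40979/228403*3/5 + 20599/228403*1/20 + 6982/32629*3/10 = 54326/228403 = pi_s_1  (ok)
  54326/228403*1/10 + 63625/228403*1/4 + 40979/228403*1/5 + 20599/228403*7/20 + 6982/32629*11/20 = 63625/228403 = pi_s_2  (ok)
  54326/228403*1/20 + 63625/228403*9/20 + 40979/228403*1/10 + 20599/228403*3/20 + 6982/32629*1/20 = 40979/228403 = pi_s_3  (ok)
  54326/228403*1/5 + 63625/228403*1/20 + 40979/228403*1/20 + 20599/228403*1/10 + 6982/32629*1/20 = 20599/228403 = pi_s_4  (ok)
  54326/228403*9/20 + 63625/228403*1/5 + 40979/228403*1/20 + 20599/228403*7/20 + 6982/32629*1/20 = 6982/32629 = pi_s_5  (ok)

Answer: 54326/228403 63625/228403 40979/228403 20599/228403 6982/32629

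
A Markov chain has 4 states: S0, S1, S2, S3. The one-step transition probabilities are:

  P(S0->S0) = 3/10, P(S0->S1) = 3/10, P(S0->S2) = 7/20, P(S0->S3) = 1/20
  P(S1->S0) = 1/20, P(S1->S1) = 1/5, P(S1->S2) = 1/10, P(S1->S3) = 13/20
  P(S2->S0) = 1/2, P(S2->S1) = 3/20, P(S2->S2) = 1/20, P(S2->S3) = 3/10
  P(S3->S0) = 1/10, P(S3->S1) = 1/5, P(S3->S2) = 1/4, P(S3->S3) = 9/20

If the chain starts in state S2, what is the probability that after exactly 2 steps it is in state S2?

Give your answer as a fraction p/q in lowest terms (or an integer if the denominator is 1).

Computing P^2 by repeated multiplication:
P^1 =
  S0: [3/10, 3/10, 7/20, 1/20]
  S1: [1/20, 1/5, 1/10, 13/20]
  S2: [1/2, 3/20, 1/20, 3/10]
  S3: [1/10, 1/5, 1/4, 9/20]
P^2 =
  S0: [57/200, 17/80, 33/200, 27/80]
  S1: [7/50, 1/5, 41/200, 91/200]
  S2: [17/80, 99/400, 107/400, 109/400]
  S3: [21/100, 79/400, 9/50, 33/80]

(P^2)[S2 -> S2] = 107/400

Answer: 107/400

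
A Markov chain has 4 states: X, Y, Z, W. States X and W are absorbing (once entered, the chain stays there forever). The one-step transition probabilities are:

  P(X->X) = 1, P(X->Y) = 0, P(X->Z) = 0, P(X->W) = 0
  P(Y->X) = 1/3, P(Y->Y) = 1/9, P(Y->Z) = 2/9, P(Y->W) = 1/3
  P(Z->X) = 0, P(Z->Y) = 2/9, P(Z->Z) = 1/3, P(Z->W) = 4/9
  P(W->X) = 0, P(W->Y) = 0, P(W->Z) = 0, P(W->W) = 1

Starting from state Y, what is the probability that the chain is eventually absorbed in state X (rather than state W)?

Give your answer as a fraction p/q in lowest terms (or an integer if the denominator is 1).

Answer: 9/22

Derivation:
Let a_i = P(absorbed in X | start in state i).
Boundary conditions: a_X = 1, a_W = 0.
For each transient state i, a_i = sum_j P(i->j) * a_j:
  a_Y = 1/3*a_X + 1/9*a_Y + 2/9*a_Z + 1/3*a_W
  a_Z = 0*a_X + 2/9*a_Y + 1/3*a_Z + 4/9*a_W

Substituting a_X = 1 and a_W = 0, rearrange to (I - Q) a = r where r[i] = P(i -> X):
  [8/9, -2/9] . (a_Y, a_Z) = 1/3
  [-2/9, 2/3] . (a_Y, a_Z) = 0

Solving yields:
  a_Y = 9/22
  a_Z = 3/22

Starting state is Y, so the absorption probability is a_Y = 9/22.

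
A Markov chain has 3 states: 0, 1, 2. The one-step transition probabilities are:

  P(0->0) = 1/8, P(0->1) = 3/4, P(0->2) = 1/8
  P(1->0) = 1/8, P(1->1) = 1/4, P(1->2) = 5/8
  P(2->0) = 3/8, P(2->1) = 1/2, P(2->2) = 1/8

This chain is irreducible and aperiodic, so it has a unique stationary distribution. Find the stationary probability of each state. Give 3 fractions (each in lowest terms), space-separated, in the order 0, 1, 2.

Answer: 11/52 23/52 9/26

Derivation:
The stationary distribution satisfies pi = pi * P, i.e.:
  pi_0 = 1/8*pi_0 + 1/8*pi_1 + 3/8*pi_2
  pi_1 = 3/4*pi_0 + 1/4*pi_1 + 1/2*pi_2
  pi_2 = 1/8*pi_0 + 5/8*pi_1 + 1/8*pi_2
with normalization: pi_0 + pi_1 + pi_2 = 1.

Using the first 2 balance equations plus normalization, the linear system A*pi = b is:
  [-7/8, 1/8, 3/8] . pi = 0
  [3/4, -3/4, 1/2] . pi = 0
  [1, 1, 1] . pi = 1

Solving yields:
  pi_0 = 11/52
  pi_1 = 23/52
  pi_2 = 9/26

Verification (pi * P):
  11/52*1/8 + 23/52*1/8 + 9/26*3/8 = 11/52 = pi_0  (ok)
  11/52*3/4 + 23/52*1/4 + 9/26*1/2 = 23/52 = pi_1  (ok)
  11/52*1/8 + 23/52*5/8 + 9/26*1/8 = 9/26 = pi_2  (ok)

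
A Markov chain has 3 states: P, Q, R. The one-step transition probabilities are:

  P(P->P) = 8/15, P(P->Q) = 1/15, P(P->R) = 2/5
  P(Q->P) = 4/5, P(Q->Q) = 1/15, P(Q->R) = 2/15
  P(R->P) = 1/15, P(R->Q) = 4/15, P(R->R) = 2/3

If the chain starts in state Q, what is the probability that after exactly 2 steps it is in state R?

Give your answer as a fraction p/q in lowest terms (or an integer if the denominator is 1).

Answer: 94/225

Derivation:
Computing P^2 by repeated multiplication:
P^1 =
  P: [8/15, 1/15, 2/5]
  Q: [4/5, 1/15, 2/15]
  R: [1/15, 4/15, 2/3]
P^2 =
  P: [82/225, 11/75, 22/45]
  Q: [22/45, 7/75, 94/225]
  R: [22/75, 1/5, 38/75]

(P^2)[Q -> R] = 94/225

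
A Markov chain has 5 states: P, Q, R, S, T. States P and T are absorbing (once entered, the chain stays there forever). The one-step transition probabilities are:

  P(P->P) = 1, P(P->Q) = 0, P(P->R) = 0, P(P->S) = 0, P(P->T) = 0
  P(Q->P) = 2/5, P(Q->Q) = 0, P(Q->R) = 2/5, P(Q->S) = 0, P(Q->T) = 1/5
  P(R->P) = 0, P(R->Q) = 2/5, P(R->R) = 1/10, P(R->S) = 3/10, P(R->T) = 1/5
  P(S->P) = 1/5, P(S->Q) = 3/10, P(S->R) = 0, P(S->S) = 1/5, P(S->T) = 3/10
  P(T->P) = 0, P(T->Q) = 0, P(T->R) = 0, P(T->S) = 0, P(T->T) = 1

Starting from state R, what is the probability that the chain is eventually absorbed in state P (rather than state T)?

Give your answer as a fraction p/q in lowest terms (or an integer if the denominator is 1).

Let a_i = P(absorbed in P | start in state i).
Boundary conditions: a_P = 1, a_T = 0.
For each transient state i, a_i = sum_j P(i->j) * a_j:
  a_Q = 2/5*a_P + 0*a_Q + 2/5*a_R + 0*a_S + 1/5*a_T
  a_R = 0*a_P + 2/5*a_Q + 1/10*a_R + 3/10*a_S + 1/5*a_T
  a_S = 1/5*a_P + 3/10*a_Q + 0*a_R + 1/5*a_S + 3/10*a_T

Substituting a_P = 1 and a_T = 0, rearrange to (I - Q) a = r where r[i] = P(i -> P):
  [1, -2/5, 0] . (a_Q, a_R, a_S) = 2/5
  [-2/5, 9/10, -3/10] . (a_Q, a_R, a_S) = 0
  [-3/10, 0, 4/5] . (a_Q, a_R, a_S) = 1/5

Solving yields:
  a_Q = 78/139
  a_R = 56/139
  a_S = 64/139

Starting state is R, so the absorption probability is a_R = 56/139.

Answer: 56/139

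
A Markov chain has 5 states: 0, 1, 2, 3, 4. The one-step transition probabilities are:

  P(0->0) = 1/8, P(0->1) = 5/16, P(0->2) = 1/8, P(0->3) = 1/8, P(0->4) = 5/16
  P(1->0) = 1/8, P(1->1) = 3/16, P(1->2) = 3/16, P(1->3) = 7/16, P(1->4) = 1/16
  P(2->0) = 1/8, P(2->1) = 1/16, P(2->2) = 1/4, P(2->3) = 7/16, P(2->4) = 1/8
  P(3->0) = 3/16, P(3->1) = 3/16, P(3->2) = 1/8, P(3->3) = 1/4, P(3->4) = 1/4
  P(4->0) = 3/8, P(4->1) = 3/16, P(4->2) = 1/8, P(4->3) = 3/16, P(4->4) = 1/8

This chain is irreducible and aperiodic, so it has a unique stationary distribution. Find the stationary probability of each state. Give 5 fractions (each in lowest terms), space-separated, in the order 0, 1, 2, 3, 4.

Answer: 725/3849 737/3849 1205/7698 3236/11547 4235/23094

Derivation:
The stationary distribution satisfies pi = pi * P, i.e.:
  pi_0 = 1/8*pi_0 + 1/8*pi_1 + 1/8*pi_2 + 3/16*pi_3 + 3/8*pi_4
  pi_1 = 5/16*pi_0 + 3/16*pi_1 + 1/16*pi_2 + 3/16*pi_3 + 3/16*pi_4
  pi_2 = 1/8*pi_0 + 3/16*pi_1 + 1/4*pi_2 + 1/8*pi_3 + 1/8*pi_4
  pi_3 = 1/8*pi_0 + 7/16*pi_1 + 7/16*pi_2 + 1/4*pi_3 + 3/16*pi_4
  pi_4 = 5/16*pi_0 + 1/16*pi_1 + 1/8*pi_2 + 1/4*pi_3 + 1/8*pi_4
with normalization: pi_0 + pi_1 + pi_2 + pi_3 + pi_4 = 1.

Using the first 4 balance equations plus normalization, the linear system A*pi = b is:
  [-7/8, 1/8, 1/8, 3/16, 3/8] . pi = 0
  [5/16, -13/16, 1/16, 3/16, 3/16] . pi = 0
  [1/8, 3/16, -3/4, 1/8, 1/8] . pi = 0
  [1/8, 7/16, 7/16, -3/4, 3/16] . pi = 0
  [1, 1, 1, 1, 1] . pi = 1

Solving yields:
  pi_0 = 725/3849
  pi_1 = 737/3849
  pi_2 = 1205/7698
  pi_3 = 3236/11547
  pi_4 = 4235/23094

Verification (pi * P):
  725/3849*1/8 + 737/3849*1/8 + 1205/7698*1/8 + 3236/11547*3/16 + 4235/23094*3/8 = 725/3849 = pi_0  (ok)
  725/3849*5/16 + 737/3849*3/16 + 1205/7698*1/16 + 3236/11547*3/16 + 4235/23094*3/16 = 737/3849 = pi_1  (ok)
  725/3849*1/8 + 737/3849*3/16 + 1205/7698*1/4 + 3236/11547*1/8 + 4235/23094*1/8 = 1205/7698 = pi_2  (ok)
  725/3849*1/8 + 737/3849*7/16 + 1205/7698*7/16 + 3236/11547*1/4 + 4235/23094*3/16 = 3236/11547 = pi_3  (ok)
  725/3849*5/16 + 737/3849*1/16 + 1205/7698*1/8 + 3236/11547*1/4 + 4235/23094*1/8 = 4235/23094 = pi_4  (ok)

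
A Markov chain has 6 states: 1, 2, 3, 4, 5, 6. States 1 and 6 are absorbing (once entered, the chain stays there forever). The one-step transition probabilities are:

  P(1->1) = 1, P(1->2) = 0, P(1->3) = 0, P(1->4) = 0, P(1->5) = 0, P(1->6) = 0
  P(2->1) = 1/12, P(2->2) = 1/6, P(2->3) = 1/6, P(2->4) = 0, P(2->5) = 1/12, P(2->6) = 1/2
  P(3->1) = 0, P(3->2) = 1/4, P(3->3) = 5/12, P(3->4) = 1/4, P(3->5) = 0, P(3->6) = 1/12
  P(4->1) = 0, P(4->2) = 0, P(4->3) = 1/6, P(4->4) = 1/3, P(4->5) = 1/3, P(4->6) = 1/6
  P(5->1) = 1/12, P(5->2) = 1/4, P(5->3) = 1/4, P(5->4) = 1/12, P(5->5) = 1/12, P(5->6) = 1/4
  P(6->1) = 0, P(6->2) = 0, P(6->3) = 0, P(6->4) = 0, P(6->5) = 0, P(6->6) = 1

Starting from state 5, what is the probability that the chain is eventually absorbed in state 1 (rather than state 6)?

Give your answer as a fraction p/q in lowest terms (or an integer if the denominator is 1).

Answer: 85/507

Derivation:
Let a_i = P(absorbed in 1 | start in state i).
Boundary conditions: a_1 = 1, a_6 = 0.
For each transient state i, a_i = sum_j P(i->j) * a_j:
  a_2 = 1/12*a_1 + 1/6*a_2 + 1/6*a_3 + 0*a_4 + 1/12*a_5 + 1/2*a_6
  a_3 = 0*a_1 + 1/4*a_2 + 5/12*a_3 + 1/4*a_4 + 0*a_5 + 1/12*a_6
  a_4 = 0*a_1 + 0*a_2 + 1/6*a_3 + 1/3*a_4 + 1/3*a_5 + 1/6*a_6
  a_5 = 1/12*a_1 + 1/4*a_2 + 1/4*a_3 + 1/12*a_4 + 1/12*a_5 + 1/4*a_6

Substituting a_1 = 1 and a_6 = 0, rearrange to (I - Q) a = r where r[i] = P(i -> 1):
  [5/6, -1/6, 0, -1/12] . (a_2, a_3, a_4, a_5) = 1/12
  [-1/4, 7/12, -1/4, 0] . (a_2, a_3, a_4, a_5) = 0
  [0, -1/6, 2/3, -1/3] . (a_2, a_3, a_4, a_5) = 0
  [-1/4, -1/4, -1/12, 11/12] . (a_2, a_3, a_4, a_5) = 1/12

Solving yields:
  a_2 = 70/507
  a_3 = 18/169
  a_4 = 56/507
  a_5 = 85/507

Starting state is 5, so the absorption probability is a_5 = 85/507.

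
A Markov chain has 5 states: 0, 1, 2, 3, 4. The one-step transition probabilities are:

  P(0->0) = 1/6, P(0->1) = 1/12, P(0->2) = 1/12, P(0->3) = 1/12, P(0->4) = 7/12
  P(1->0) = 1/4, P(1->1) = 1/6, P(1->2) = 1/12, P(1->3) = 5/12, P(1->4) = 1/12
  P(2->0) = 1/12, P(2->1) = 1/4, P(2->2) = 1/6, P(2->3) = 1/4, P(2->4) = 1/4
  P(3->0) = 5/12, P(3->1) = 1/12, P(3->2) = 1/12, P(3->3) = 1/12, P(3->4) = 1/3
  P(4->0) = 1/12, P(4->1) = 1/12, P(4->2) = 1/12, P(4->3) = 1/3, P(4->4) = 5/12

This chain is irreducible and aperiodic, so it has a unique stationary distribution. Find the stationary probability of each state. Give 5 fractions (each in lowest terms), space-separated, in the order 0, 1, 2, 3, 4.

Answer: 1383/7139 13/121 1/11 1635/7139 2705/7139

Derivation:
The stationary distribution satisfies pi = pi * P, i.e.:
  pi_0 = 1/6*pi_0 + 1/4*pi_1 + 1/12*pi_2 + 5/12*pi_3 + 1/12*pi_4
  pi_1 = 1/12*pi_0 + 1/6*pi_1 + 1/4*pi_2 + 1/12*pi_3 + 1/12*pi_4
  pi_2 = 1/12*pi_0 + 1/12*pi_1 + 1/6*pi_2 + 1/12*pi_3 + 1/12*pi_4
  pi_3 = 1/12*pi_0 + 5/12*pi_1 + 1/4*pi_2 + 1/12*pi_3 + 1/3*pi_4
  pi_4 = 7/12*pi_0 + 1/12*pi_1 + 1/4*pi_2 + 1/3*pi_3 + 5/12*pi_4
with normalization: pi_0 + pi_1 + pi_2 + pi_3 + pi_4 = 1.

Using the first 4 balance equations plus normalization, the linear system A*pi = b is:
  [-5/6, 1/4, 1/12, 5/12, 1/12] . pi = 0
  [1/12, -5/6, 1/4, 1/12, 1/12] . pi = 0
  [1/12, 1/12, -5/6, 1/12, 1/12] . pi = 0
  [1/12, 5/12, 1/4, -11/12, 1/3] . pi = 0
  [1, 1, 1, 1, 1] . pi = 1

Solving yields:
  pi_0 = 1383/7139
  pi_1 = 13/121
  pi_2 = 1/11
  pi_3 = 1635/7139
  pi_4 = 2705/7139

Verification (pi * P):
  1383/7139*1/6 + 13/121*1/4 + 1/11*1/12 + 1635/7139*5/12 + 2705/7139*1/12 = 1383/7139 = pi_0  (ok)
  1383/7139*1/12 + 13/121*1/6 + 1/11*1/4 + 1635/7139*1/12 + 2705/7139*1/12 = 13/121 = pi_1  (ok)
  1383/7139*1/12 + 13/121*1/12 + 1/11*1/6 + 1635/7139*1/12 + 2705/7139*1/12 = 1/11 = pi_2  (ok)
  1383/7139*1/12 + 13/121*5/12 + 1/11*1/4 + 1635/7139*1/12 + 2705/7139*1/3 = 1635/7139 = pi_3  (ok)
  1383/7139*7/12 + 13/121*1/12 + 1/11*1/4 + 1635/7139*1/3 + 2705/7139*5/12 = 2705/7139 = pi_4  (ok)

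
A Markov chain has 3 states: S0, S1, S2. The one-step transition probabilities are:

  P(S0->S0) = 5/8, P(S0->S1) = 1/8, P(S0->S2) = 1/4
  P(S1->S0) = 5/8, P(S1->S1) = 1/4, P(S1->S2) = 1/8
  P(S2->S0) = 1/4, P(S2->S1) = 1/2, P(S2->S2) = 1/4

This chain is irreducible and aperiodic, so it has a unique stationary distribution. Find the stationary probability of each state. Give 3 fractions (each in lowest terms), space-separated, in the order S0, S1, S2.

The stationary distribution satisfies pi = pi * P, i.e.:
  pi_S0 = 5/8*pi_S0 + 5/8*pi_S1 + 1/4*pi_S2
  pi_S1 = 1/8*pi_S0 + 1/4*pi_S1 + 1/2*pi_S2
  pi_S2 = 1/4*pi_S0 + 1/8*pi_S1 + 1/4*pi_S2
with normalization: pi_S0 + pi_S1 + pi_S2 = 1.

Using the first 2 balance equations plus normalization, the linear system A*pi = b is:
  [-3/8, 5/8, 1/4] . pi = 0
  [1/8, -3/4, 1/2] . pi = 0
  [1, 1, 1] . pi = 1

Solving yields:
  pi_S0 = 32/59
  pi_S1 = 14/59
  pi_S2 = 13/59

Verification (pi * P):
  32/59*5/8 + 14/59*5/8 + 13/59*1/4 = 32/59 = pi_S0  (ok)
  32/59*1/8 + 14/59*1/4 + 13/59*1/2 = 14/59 = pi_S1  (ok)
  32/59*1/4 + 14/59*1/8 + 13/59*1/4 = 13/59 = pi_S2  (ok)

Answer: 32/59 14/59 13/59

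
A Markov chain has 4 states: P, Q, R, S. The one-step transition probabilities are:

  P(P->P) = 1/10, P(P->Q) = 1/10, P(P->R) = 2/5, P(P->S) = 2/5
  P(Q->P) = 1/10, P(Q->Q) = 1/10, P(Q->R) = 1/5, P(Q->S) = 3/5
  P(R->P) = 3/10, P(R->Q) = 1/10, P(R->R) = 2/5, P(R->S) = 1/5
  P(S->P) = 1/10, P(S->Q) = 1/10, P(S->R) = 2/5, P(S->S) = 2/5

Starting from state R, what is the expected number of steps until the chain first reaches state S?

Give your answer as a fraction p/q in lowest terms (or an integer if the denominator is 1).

Let h_i = expected steps to first reach S from state i.
Boundary: h_S = 0.
First-step equations for the other states:
  h_P = 1 + 1/10*h_P + 1/10*h_Q + 2/5*h_R + 2/5*h_S
  h_Q = 1 + 1/10*h_P + 1/10*h_Q + 1/5*h_R + 3/5*h_S
  h_R = 1 + 3/10*h_P + 1/10*h_Q + 2/5*h_R + 1/5*h_S

Substituting h_S = 0 and rearranging gives the linear system (I - Q) h = 1:
  [9/10, -1/10, -2/5] . (h_P, h_Q, h_R) = 1
  [-1/10, 9/10, -1/5] . (h_P, h_Q, h_R) = 1
  [-3/10, -1/10, 3/5] . (h_P, h_Q, h_R) = 1

Solving yields:
  h_P = 125/43
  h_Q = 95/43
  h_R = 150/43

Starting state is R, so the expected hitting time is h_R = 150/43.

Answer: 150/43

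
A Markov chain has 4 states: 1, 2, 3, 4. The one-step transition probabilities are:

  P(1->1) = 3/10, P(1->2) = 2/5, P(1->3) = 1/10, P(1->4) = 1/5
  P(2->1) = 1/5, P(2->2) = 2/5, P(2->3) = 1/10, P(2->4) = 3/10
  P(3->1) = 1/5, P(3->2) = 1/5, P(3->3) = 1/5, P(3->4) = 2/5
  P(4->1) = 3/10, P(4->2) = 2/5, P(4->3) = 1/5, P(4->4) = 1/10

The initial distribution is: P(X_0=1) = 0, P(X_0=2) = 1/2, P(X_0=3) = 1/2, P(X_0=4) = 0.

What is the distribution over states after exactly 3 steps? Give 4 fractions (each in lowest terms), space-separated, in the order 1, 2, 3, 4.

Propagating the distribution step by step (d_{t+1} = d_t * P):
d_0 = (1=0, 2=1/2, 3=1/2, 4=0)
  d_1[1] = 0*3/10 + 1/2*1/5 + 1/2*1/5 + 0*3/10 = 1/5
  d_1[2] = 0*2/5 + 1/2*2/5 + 1/2*1/5 + 0*2/5 = 3/10
  d_1[3] = 0*1/10 + 1/2*1/10 + 1/2*1/5 + 0*1/5 = 3/20
  d_1[4] = 0*1/5 + 1/2*3/10 + 1/2*2/5 + 0*1/10 = 7/20
d_1 = (1=1/5, 2=3/10, 3=3/20, 4=7/20)
  d_2[1] = 1/5*3/10 + 3/10*1/5 + 3/20*1/5 + 7/20*3/10 = 51/200
  d_2[2] = 1/5*2/5 + 3/10*2/5 + 3/20*1/5 + 7/20*2/5 = 37/100
  d_2[3] = 1/5*1/10 + 3/10*1/10 + 3/20*1/5 + 7/20*1/5 = 3/20
  d_2[4] = 1/5*1/5 + 3/10*3/10 + 3/20*2/5 + 7/20*1/10 = 9/40
d_2 = (1=51/200, 2=37/100, 3=3/20, 4=9/40)
  d_3[1] = 51/200*3/10 + 37/100*1/5 + 3/20*1/5 + 9/40*3/10 = 31/125
  d_3[2] = 51/200*2/5 + 37/100*2/5 + 3/20*1/5 + 9/40*2/5 = 37/100
  d_3[3] = 51/200*1/10 + 37/100*1/10 + 3/20*1/5 + 9/40*1/5 = 11/80
  d_3[4] = 51/200*1/5 + 37/100*3/10 + 3/20*2/5 + 9/40*1/10 = 489/2000
d_3 = (1=31/125, 2=37/100, 3=11/80, 4=489/2000)

Answer: 31/125 37/100 11/80 489/2000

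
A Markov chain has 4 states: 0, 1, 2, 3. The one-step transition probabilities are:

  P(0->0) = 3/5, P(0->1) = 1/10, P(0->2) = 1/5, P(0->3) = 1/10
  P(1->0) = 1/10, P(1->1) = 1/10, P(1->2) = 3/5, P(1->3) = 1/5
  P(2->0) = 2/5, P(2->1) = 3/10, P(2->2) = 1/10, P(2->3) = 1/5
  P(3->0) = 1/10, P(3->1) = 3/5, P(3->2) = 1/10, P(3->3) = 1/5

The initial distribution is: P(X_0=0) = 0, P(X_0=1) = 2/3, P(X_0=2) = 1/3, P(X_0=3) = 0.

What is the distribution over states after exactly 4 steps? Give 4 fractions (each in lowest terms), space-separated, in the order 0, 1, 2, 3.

Answer: 3459/10000 7163/30000 3719/15000 837/5000

Derivation:
Propagating the distribution step by step (d_{t+1} = d_t * P):
d_0 = (0=0, 1=2/3, 2=1/3, 3=0)
  d_1[0] = 0*3/5 + 2/3*1/10 + 1/3*2/5 + 0*1/10 = 1/5
  d_1[1] = 0*1/10 + 2/3*1/10 + 1/3*3/10 + 0*3/5 = 1/6
  d_1[2] = 0*1/5 + 2/3*3/5 + 1/3*1/10 + 0*1/10 = 13/30
  d_1[3] = 0*1/10 + 2/3*1/5 + 1/3*1/5 + 0*1/5 = 1/5
d_1 = (0=1/5, 1=1/6, 2=13/30, 3=1/5)
  d_2[0] = 1/5*3/5 + 1/6*1/10 + 13/30*2/5 + 1/5*1/10 = 33/100
  d_2[1] = 1/5*1/10 + 1/6*1/10 + 13/30*3/10 + 1/5*3/5 = 43/150
  d_2[2] = 1/5*1/5 + 1/6*3/5 + 13/30*1/10 + 1/5*1/10 = 61/300
  d_2[3] = 1/5*1/10 + 1/6*1/5 + 13/30*1/5 + 1/5*1/5 = 9/50
d_2 = (0=33/100, 1=43/150, 2=61/300, 3=9/50)
  d_3[0] = 33/100*3/5 + 43/150*1/10 + 61/300*2/5 + 9/50*1/10 = 163/500
  d_3[1] = 33/100*1/10 + 43/150*1/10 + 61/300*3/10 + 9/50*3/5 = 173/750
  d_3[2] = 33/100*1/5 + 43/150*3/5 + 61/300*1/10 + 9/50*1/10 = 829/3000
  d_3[3] = 33/100*1/10 + 43/150*1/5 + 61/300*1/5 + 9/50*1/5 = 167/1000
d_3 = (0=163/500, 1=173/750, 2=829/3000, 3=167/1000)
  d_4[0] = 163/500*3/5 + 173/750*1/10 + 829/3000*2/5 + 167/1000*1/10 = 3459/10000
  d_4[1] = 163/500*1/10 + 173/750*1/10 + 829/3000*3/10 + 167/1000*3/5 = 7163/30000
  d_4[2] = 163/500*1/5 + 173/750*3/5 + 829/3000*1/10 + 167/1000*1/10 = 3719/15000
  d_4[3] = 163/500*1/10 + 173/750*1/5 + 829/3000*1/5 + 167/1000*1/5 = 837/5000
d_4 = (0=3459/10000, 1=7163/30000, 2=3719/15000, 3=837/5000)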